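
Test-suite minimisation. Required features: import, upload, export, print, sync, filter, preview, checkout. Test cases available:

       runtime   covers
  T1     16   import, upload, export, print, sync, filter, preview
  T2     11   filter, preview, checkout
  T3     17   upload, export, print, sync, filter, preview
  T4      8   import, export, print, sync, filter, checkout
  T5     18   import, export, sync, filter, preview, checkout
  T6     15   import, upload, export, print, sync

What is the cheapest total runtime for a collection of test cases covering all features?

T1, T4 cover every feature at runtime 16 + 8 = 24.
Any cover uses at least 2 test cases; among all covering selections none totals below 24.

24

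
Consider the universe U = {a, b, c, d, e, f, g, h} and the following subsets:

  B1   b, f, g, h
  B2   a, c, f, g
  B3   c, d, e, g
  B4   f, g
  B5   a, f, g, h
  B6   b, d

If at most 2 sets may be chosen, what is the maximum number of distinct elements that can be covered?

Choosing B1, B3 covers {b, c, d, e, f, g, h} — 7 elements.
No choice of 2 sets does better; here a is left uncovered.

7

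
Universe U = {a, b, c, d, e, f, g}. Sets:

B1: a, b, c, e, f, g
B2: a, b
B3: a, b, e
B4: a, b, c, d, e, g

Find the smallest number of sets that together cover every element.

2

B1, B4 together cover {a, b, c, d, e, f, g} — every element.
No single set contains all 7 elements, so 2 is optimal.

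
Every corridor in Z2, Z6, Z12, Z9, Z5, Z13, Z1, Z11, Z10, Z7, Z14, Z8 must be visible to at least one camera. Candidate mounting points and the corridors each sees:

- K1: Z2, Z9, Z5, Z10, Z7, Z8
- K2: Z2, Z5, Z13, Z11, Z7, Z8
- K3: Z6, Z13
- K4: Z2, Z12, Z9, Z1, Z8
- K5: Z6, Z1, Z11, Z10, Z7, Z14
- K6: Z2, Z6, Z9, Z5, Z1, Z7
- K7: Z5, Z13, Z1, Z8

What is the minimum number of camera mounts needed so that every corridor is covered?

K2, K4, K5 together cover {Z2, Z6, Z12, Z9, Z5, Z13, Z1, Z11, Z10, Z7, Z14, Z8} — every corridor.
No 2 of the 7 camera mounts cover everything (all 21 pairs fall short), so 3 is minimum.

3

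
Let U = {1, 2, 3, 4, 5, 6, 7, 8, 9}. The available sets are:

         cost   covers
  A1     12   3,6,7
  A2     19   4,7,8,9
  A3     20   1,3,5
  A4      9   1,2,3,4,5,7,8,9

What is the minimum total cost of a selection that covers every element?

A1, A4 cover every element at cost 12 + 9 = 21.
Any cover uses at least 2 sets; among all covering selections none totals below 21.

21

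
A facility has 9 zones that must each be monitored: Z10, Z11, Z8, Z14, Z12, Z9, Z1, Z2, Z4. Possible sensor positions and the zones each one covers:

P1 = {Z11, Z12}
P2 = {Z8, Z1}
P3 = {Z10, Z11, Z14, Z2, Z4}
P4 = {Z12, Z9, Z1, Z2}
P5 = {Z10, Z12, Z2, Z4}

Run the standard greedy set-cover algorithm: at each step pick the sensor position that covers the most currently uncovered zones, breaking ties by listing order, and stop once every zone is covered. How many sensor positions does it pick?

Pick 1: P3 covers 5 new zones (Z10, Z11, Z14, Z2, Z4).
Pick 2: P4 covers 3 new zones (Z12, Z9, Z1).
Pick 3: P2 covers 1 new zones (Z8).
Greedy uses 3 sensor positions.

3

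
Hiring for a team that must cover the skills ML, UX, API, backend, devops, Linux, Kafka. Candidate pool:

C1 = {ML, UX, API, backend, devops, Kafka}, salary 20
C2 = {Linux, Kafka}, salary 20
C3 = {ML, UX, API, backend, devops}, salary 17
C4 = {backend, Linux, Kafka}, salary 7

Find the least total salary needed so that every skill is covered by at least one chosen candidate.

C3, C4 cover every skill at salary 17 + 7 = 24.
Any cover uses at least 2 candidates; among all covering selections none totals below 24.

24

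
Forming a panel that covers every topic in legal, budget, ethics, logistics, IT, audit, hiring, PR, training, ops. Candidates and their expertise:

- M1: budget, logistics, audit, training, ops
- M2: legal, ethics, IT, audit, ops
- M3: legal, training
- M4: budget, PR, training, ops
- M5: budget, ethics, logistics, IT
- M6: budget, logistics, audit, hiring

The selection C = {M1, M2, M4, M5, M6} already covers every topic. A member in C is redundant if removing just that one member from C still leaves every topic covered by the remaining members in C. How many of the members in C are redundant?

Drop M1: the rest still cover every topic — redundant.
Drop M2: legal uncovered — not redundant.
Drop M4: PR uncovered — not redundant.
Drop M5: the rest still cover every topic — redundant.
Drop M6: hiring uncovered — not redundant.
2 redundant: M1, M5.

2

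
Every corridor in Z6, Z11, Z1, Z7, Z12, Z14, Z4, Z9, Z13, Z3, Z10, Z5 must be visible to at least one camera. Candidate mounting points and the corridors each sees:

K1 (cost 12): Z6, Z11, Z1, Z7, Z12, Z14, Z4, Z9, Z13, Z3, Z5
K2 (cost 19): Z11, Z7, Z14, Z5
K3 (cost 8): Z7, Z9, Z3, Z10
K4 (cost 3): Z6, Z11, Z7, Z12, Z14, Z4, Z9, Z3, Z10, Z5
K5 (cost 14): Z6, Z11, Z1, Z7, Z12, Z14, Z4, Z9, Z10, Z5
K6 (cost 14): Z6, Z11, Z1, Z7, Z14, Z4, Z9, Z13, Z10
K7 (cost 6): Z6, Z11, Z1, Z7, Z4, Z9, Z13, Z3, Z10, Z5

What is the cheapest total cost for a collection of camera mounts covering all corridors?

9

K4, K7 cover every corridor at cost 3 + 6 = 9.
Any cover uses at least 2 camera mounts; among all covering selections none totals below 9.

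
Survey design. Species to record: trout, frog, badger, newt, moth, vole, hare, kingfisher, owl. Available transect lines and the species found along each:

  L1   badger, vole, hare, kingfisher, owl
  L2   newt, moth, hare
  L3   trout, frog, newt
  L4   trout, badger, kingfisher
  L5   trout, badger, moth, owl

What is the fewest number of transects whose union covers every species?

L1, L2, L3 together cover {trout, frog, badger, newt, moth, vole, hare, kingfisher, owl} — every species.
No 2 of the 5 transects cover everything (all 10 pairs fall short), so 3 is minimum.

3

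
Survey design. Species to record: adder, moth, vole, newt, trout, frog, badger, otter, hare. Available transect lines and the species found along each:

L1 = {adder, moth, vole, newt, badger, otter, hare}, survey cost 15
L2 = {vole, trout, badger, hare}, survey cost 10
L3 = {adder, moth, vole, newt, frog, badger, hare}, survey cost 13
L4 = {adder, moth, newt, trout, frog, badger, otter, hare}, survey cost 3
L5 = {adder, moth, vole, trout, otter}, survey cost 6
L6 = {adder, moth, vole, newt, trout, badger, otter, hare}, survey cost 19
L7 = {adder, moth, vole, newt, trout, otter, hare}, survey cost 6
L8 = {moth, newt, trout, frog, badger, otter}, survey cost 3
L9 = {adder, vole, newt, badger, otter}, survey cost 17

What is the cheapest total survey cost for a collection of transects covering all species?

9

L4, L5 cover every species at survey cost 3 + 6 = 9.
Any cover uses at least 2 transects; among all covering selections none totals below 9.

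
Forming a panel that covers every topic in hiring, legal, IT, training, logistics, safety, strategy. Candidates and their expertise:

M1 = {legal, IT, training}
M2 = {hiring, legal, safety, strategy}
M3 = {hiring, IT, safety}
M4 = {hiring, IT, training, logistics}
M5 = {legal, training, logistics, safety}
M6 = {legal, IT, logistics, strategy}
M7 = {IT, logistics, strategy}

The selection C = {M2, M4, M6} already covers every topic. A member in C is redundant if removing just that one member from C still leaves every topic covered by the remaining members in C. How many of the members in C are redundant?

1

Drop M2: safety uncovered — not redundant.
Drop M4: training uncovered — not redundant.
Drop M6: the rest still cover every topic — redundant.
1 redundant: M6.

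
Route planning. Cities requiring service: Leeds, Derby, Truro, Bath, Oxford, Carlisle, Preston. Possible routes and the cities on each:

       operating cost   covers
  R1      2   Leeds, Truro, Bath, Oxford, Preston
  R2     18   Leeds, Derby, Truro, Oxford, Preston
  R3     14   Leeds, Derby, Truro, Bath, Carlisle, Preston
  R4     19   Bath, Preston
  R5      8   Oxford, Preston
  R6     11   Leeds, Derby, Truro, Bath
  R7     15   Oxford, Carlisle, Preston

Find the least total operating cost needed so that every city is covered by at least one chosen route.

16

R1, R3 cover every city at operating cost 2 + 14 = 16.
Any cover uses at least 2 routes; among all covering selections none totals below 16.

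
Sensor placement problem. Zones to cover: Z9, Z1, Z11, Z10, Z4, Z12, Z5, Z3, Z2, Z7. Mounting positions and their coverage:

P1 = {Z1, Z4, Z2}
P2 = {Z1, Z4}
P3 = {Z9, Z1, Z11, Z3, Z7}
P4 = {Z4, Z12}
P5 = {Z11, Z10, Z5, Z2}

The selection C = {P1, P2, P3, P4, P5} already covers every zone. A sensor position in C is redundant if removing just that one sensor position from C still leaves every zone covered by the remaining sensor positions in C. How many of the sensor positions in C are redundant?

Drop P1: the rest still cover every zone — redundant.
Drop P2: the rest still cover every zone — redundant.
Drop P3: Z9, Z3, Z7 uncovered — not redundant.
Drop P4: Z12 uncovered — not redundant.
Drop P5: Z10, Z5 uncovered — not redundant.
2 redundant: P1, P2.

2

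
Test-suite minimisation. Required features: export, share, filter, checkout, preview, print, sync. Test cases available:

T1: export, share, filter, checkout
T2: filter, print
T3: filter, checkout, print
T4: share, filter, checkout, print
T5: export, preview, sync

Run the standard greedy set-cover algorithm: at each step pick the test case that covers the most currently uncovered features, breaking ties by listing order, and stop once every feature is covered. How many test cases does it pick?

3

Pick 1: T1 covers 4 new features (export, share, filter, checkout).
Pick 2: T5 covers 2 new features (preview, sync).
Pick 3: T2 covers 1 new features (print).
Greedy uses 3 test cases. (The true minimum is 2.)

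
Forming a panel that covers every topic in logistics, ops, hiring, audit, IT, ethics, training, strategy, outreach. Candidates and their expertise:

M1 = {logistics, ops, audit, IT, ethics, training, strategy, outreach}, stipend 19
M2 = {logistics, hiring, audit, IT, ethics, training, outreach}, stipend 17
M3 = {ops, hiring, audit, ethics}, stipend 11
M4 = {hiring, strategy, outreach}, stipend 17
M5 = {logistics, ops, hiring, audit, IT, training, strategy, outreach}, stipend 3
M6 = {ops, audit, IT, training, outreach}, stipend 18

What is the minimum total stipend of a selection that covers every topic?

14

M3, M5 cover every topic at stipend 11 + 3 = 14.
Any cover uses at least 2 members; among all covering selections none totals below 14.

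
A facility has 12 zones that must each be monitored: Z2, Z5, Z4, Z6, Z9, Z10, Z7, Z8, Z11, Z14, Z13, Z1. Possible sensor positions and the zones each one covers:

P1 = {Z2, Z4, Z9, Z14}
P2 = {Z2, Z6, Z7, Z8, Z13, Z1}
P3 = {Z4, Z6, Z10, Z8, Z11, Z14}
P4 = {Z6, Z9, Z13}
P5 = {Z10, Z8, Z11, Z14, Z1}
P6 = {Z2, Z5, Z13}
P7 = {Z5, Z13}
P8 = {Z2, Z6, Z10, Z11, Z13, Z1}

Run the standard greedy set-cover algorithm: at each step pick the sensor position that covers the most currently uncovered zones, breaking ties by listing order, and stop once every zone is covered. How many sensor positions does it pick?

4

Pick 1: P2 covers 6 new zones (Z2, Z6, Z7, Z8, Z13, Z1).
Pick 2: P3 covers 4 new zones (Z4, Z10, Z11, Z14).
Pick 3: P1 covers 1 new zones (Z9).
Pick 4: P6 covers 1 new zones (Z5).
Greedy uses 4 sensor positions.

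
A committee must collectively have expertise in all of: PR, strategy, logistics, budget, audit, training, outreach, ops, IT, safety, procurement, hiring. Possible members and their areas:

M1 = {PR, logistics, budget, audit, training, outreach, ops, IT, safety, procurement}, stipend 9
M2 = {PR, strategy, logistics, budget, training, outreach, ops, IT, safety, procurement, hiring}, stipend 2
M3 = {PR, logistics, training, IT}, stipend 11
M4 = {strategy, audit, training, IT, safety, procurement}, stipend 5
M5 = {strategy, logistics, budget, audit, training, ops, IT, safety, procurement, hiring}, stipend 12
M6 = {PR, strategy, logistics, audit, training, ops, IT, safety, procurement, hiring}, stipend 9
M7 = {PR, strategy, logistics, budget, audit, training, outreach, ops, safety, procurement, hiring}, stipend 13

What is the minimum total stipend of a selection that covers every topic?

M2, M4 cover every topic at stipend 2 + 5 = 7.
Any cover uses at least 2 members; among all covering selections none totals below 7.

7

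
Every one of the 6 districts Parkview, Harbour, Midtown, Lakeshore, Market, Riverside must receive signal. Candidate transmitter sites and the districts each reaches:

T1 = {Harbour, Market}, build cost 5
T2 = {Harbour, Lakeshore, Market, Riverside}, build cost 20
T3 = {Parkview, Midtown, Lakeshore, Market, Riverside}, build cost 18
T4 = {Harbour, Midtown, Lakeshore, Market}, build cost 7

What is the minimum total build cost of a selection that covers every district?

T1, T3 cover every district at build cost 5 + 18 = 23.
Any cover uses at least 2 transmitter sites; among all covering selections none totals below 23.

23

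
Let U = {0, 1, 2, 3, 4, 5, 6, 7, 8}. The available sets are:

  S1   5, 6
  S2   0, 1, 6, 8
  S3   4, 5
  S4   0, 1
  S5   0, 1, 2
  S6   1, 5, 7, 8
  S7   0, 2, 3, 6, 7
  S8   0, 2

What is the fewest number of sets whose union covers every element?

3

S2, S3, S7 together cover {0, 1, 2, 3, 4, 5, 6, 7, 8} — every element.
No 2 of the 8 sets cover everything (all 28 pairs fall short), so 3 is minimum.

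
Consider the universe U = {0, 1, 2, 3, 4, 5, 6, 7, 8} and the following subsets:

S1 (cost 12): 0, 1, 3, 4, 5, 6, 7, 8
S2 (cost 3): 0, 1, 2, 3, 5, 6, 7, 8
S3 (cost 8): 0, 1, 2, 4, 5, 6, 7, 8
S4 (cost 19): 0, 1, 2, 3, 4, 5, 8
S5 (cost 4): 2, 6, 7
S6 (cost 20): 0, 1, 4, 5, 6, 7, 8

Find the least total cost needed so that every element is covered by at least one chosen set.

S2, S3 cover every element at cost 3 + 8 = 11.
Any cover uses at least 2 sets; among all covering selections none totals below 11.

11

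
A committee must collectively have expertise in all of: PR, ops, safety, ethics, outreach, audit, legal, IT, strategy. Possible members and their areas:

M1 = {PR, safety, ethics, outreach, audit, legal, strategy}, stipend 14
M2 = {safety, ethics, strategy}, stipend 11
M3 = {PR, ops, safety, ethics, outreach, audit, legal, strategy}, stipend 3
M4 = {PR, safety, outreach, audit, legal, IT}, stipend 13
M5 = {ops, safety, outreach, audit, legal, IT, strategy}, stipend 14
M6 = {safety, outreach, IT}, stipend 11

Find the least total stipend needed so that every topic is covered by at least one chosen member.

14

M3, M6 cover every topic at stipend 3 + 11 = 14.
Any cover uses at least 2 members; among all covering selections none totals below 14.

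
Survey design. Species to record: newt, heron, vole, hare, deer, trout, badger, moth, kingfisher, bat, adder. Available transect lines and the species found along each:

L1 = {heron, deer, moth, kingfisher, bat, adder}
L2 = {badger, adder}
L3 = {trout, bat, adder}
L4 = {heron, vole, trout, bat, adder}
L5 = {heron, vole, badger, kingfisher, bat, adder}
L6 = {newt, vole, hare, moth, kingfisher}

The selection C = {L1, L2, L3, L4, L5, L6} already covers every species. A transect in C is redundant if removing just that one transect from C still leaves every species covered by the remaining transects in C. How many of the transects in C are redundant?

4

Drop L1: deer uncovered — not redundant.
Drop L2: the rest still cover every species — redundant.
Drop L3: the rest still cover every species — redundant.
Drop L4: the rest still cover every species — redundant.
Drop L5: the rest still cover every species — redundant.
Drop L6: newt, hare uncovered — not redundant.
4 redundant: L2, L3, L4, L5.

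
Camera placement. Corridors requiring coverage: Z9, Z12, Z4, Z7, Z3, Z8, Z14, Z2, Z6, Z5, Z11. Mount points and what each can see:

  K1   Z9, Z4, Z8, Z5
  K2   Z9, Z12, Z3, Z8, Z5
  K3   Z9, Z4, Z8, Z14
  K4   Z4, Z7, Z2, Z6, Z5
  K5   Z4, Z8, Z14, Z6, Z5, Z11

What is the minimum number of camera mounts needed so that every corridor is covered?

K2, K4, K5 together cover {Z9, Z12, Z4, Z7, Z3, Z8, Z14, Z2, Z6, Z5, Z11} — every corridor.
No 2 of the 5 camera mounts cover everything (all 10 pairs fall short), so 3 is minimum.

3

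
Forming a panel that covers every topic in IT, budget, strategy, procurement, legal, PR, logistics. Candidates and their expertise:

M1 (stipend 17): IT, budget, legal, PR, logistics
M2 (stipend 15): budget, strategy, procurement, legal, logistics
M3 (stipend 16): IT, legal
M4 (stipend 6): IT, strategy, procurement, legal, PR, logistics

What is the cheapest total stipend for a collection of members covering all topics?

21

M2, M4 cover every topic at stipend 15 + 6 = 21.
Any cover uses at least 2 members; among all covering selections none totals below 21.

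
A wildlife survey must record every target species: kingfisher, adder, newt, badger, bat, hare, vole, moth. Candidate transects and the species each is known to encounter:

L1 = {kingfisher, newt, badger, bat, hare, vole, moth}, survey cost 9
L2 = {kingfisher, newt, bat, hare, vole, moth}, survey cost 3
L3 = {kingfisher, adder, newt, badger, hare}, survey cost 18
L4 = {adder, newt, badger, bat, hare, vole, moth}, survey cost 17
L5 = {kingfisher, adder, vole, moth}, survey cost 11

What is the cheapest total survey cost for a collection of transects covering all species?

20

L1, L5 cover every species at survey cost 9 + 11 = 20.
Any cover uses at least 2 transects; among all covering selections none totals below 20.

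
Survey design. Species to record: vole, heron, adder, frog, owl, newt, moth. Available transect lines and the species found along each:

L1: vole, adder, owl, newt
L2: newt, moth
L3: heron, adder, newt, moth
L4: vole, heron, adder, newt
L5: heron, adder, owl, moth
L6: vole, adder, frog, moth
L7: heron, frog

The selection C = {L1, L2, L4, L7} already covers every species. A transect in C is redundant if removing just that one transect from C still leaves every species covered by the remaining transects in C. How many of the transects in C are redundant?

Drop L1: owl uncovered — not redundant.
Drop L2: moth uncovered — not redundant.
Drop L4: the rest still cover every species — redundant.
Drop L7: frog uncovered — not redundant.
1 redundant: L4.

1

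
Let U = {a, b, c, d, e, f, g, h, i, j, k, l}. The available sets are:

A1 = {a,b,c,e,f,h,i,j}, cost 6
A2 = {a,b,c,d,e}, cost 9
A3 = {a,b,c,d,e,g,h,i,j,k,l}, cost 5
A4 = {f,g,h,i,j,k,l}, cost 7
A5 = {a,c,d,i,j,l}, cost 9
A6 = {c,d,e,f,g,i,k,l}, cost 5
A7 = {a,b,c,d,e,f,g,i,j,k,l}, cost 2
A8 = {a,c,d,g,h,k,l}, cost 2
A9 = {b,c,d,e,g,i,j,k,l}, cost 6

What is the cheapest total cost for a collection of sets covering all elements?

4

A7, A8 cover every element at cost 2 + 2 = 4.
Any cover uses at least 2 sets; among all covering selections none totals below 4.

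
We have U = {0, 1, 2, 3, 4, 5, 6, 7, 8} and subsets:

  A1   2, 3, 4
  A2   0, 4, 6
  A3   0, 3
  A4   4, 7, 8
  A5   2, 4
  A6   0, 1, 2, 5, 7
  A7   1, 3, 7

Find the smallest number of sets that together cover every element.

A1, A2, A4, A6 together cover {0, 1, 2, 3, 4, 5, 6, 7, 8} — every element.
No 3 of the 7 sets cover everything (all 35 triples fall short), so 4 is minimum.

4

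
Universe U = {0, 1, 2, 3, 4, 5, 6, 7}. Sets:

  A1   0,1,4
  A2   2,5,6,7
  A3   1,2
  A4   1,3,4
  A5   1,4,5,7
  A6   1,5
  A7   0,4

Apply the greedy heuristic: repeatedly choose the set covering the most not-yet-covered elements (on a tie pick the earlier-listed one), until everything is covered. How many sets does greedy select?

3

Pick 1: A2 covers 4 new elements (2, 5, 6, 7).
Pick 2: A1 covers 3 new elements (0, 1, 4).
Pick 3: A4 covers 1 new elements (3).
Greedy uses 3 sets.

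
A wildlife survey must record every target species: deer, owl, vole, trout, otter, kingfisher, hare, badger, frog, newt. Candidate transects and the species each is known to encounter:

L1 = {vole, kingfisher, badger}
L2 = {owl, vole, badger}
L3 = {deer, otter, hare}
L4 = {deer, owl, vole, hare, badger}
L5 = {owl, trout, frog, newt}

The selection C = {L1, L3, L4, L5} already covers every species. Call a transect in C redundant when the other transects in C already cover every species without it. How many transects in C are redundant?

1

Drop L1: kingfisher uncovered — not redundant.
Drop L3: otter uncovered — not redundant.
Drop L4: the rest still cover every species — redundant.
Drop L5: trout, frog, newt uncovered — not redundant.
1 redundant: L4.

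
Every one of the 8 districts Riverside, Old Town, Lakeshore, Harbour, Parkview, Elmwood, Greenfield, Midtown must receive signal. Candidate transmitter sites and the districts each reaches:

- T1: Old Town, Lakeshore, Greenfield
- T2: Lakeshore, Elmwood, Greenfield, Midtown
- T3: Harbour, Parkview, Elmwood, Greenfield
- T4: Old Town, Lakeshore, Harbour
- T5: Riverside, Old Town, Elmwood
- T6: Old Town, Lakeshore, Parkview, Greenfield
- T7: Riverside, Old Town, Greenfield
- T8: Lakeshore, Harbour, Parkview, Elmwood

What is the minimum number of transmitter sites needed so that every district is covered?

T2, T3, T5 together cover {Riverside, Old Town, Lakeshore, Harbour, Parkview, Elmwood, Greenfield, Midtown} — every district.
No 2 of the 8 transmitter sites cover everything (all 28 pairs fall short), so 3 is minimum.

3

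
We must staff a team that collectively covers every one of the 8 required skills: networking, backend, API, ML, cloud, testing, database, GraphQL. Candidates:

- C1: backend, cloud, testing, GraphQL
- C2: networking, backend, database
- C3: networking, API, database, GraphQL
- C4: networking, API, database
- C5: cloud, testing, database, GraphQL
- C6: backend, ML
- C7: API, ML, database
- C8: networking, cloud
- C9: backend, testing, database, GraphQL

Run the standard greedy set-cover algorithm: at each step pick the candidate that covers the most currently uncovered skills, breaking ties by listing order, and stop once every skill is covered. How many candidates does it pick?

Pick 1: C1 covers 4 new skills (backend, cloud, testing, GraphQL).
Pick 2: C3 covers 3 new skills (networking, API, database).
Pick 3: C6 covers 1 new skills (ML).
Greedy uses 3 candidates.

3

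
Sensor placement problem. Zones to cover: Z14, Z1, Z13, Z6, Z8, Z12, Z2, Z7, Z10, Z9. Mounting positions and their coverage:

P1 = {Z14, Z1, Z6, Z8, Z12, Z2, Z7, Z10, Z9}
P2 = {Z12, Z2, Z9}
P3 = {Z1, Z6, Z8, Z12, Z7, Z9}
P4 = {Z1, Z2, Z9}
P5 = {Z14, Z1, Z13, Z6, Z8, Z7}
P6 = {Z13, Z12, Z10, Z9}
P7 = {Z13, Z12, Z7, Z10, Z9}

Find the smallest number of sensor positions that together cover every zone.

P1, P5 together cover {Z14, Z1, Z13, Z6, Z8, Z12, Z2, Z7, Z10, Z9} — every zone.
No single sensor position contains all 10 zones, so 2 is optimal.

2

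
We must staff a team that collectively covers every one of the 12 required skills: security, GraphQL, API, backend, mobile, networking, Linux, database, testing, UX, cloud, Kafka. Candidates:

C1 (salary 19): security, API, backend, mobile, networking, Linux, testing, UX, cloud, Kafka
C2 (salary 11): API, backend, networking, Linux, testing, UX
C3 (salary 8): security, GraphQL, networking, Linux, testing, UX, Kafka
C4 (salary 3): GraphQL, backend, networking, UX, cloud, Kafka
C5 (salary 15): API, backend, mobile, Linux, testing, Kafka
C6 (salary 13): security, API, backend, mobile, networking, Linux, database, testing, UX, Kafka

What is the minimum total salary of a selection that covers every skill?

C4, C6 cover every skill at salary 3 + 13 = 16.
Any cover uses at least 2 candidates; among all covering selections none totals below 16.

16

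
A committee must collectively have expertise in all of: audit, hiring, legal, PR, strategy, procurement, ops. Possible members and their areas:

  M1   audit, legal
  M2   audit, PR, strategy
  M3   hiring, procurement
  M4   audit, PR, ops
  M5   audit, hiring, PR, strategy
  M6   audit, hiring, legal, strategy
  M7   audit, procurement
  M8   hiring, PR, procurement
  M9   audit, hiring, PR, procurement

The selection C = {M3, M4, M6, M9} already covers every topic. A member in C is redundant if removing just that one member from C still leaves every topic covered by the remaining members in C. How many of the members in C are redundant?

2

Drop M3: the rest still cover every topic — redundant.
Drop M4: ops uncovered — not redundant.
Drop M6: legal, strategy uncovered — not redundant.
Drop M9: the rest still cover every topic — redundant.
2 redundant: M3, M9.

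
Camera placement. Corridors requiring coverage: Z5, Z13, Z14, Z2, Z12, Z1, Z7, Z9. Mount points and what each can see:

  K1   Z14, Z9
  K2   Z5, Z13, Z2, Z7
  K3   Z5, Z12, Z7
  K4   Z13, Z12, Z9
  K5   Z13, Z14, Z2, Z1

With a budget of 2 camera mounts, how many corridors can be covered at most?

7

Choosing K3, K5 covers {Z5, Z13, Z14, Z2, Z12, Z1, Z7} — 7 corridors.
No choice of 2 camera mounts does better; here Z9 is left uncovered.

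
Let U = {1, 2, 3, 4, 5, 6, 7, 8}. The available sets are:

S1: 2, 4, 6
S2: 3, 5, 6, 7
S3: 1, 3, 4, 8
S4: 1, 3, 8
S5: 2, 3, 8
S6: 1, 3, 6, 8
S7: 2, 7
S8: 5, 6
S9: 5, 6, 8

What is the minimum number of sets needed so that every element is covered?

3

S1, S2, S3 together cover {1, 2, 3, 4, 5, 6, 7, 8} — every element.
No 2 of the 9 sets cover everything (all 36 pairs fall short), so 3 is minimum.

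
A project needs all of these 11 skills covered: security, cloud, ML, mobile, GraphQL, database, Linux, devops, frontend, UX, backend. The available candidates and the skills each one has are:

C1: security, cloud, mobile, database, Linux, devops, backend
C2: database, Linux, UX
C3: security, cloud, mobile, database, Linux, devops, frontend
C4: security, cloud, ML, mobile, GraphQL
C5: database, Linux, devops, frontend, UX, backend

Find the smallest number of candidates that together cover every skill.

2

C4, C5 together cover {security, cloud, ML, mobile, GraphQL, database, Linux, devops, frontend, UX, backend} — every skill.
No single candidate contains all 11 skills, so 2 is optimal.
Greedy (largest uncovered first) would take C1, C4, C5 — 3 candidates — but 2 suffice.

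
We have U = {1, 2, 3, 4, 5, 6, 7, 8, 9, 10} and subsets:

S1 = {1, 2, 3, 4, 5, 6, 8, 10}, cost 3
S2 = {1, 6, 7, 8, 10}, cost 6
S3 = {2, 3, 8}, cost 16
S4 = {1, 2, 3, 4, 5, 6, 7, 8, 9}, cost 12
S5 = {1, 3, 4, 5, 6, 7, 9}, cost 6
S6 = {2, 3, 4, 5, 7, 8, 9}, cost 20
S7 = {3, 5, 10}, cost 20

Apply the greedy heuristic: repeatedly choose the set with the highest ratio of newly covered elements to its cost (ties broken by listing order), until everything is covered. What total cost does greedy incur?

Pick 1: S1 adds 8 new (1, 2, 3, 4, 5, 6, 8, 10) at cost 3 (ratio 8/3).
Pick 2: S5 adds 2 new (7, 9) at cost 6 (ratio 2/6).
Greedy total cost: 3 + 6 = 9.

9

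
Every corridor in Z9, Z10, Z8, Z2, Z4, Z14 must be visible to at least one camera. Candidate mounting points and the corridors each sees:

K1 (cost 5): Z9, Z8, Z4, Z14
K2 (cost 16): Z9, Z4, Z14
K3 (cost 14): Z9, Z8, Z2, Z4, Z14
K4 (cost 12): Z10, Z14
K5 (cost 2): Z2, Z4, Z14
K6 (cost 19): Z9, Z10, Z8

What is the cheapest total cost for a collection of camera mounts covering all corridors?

K1, K4, K5 cover every corridor at cost 5 + 12 + 2 = 19.
Any cover uses at least 2 camera mounts; among all covering selections none totals below 19.

19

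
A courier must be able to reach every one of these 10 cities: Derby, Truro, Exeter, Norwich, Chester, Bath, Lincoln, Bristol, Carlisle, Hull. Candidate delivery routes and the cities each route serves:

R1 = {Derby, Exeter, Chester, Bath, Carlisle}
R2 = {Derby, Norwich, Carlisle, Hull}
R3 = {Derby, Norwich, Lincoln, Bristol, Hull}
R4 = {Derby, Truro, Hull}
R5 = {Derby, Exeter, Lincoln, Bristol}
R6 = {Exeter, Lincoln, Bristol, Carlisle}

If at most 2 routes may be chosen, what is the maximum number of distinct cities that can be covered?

9

Choosing R1, R3 covers {Derby, Exeter, Norwich, Chester, Bath, Lincoln, Bristol, Carlisle, Hull} — 9 cities.
No choice of 2 routes does better; here Truro is left uncovered.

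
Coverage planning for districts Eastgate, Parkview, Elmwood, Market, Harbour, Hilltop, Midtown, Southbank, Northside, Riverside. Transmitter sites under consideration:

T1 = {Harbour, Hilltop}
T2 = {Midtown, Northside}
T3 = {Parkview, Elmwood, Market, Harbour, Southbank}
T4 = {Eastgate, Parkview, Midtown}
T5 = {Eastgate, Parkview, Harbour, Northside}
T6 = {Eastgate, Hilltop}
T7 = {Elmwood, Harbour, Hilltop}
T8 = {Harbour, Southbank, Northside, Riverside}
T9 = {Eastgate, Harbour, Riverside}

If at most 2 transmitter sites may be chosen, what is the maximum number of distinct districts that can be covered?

7

Choosing T2, T3 covers {Parkview, Elmwood, Market, Harbour, Midtown, Southbank, Northside} — 7 districts.
No choice of 2 transmitter sites does better; here Eastgate, Hilltop, Riverside are left uncovered.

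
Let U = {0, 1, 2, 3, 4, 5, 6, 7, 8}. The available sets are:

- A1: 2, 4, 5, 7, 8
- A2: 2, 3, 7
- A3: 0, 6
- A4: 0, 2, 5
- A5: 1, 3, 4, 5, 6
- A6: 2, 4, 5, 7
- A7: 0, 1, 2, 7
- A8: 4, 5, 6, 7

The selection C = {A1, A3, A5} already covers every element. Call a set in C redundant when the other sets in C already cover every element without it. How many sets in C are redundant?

Drop A1: 2, 7, 8 uncovered — not redundant.
Drop A3: 0 uncovered — not redundant.
Drop A5: 1, 3 uncovered — not redundant.
None of the sets in C is redundant.

0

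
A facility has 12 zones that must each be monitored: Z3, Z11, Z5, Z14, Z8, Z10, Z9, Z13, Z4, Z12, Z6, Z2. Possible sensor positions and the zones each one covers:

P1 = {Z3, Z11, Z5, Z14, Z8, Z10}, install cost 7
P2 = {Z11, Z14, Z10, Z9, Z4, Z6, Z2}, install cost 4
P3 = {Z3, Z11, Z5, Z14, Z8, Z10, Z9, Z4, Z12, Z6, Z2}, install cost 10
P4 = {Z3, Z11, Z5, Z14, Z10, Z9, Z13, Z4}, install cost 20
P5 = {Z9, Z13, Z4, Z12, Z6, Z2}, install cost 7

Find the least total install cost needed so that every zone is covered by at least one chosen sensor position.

P1, P5 cover every zone at install cost 7 + 7 = 14.
Any cover uses at least 2 sensor positions; among all covering selections none totals below 14.

14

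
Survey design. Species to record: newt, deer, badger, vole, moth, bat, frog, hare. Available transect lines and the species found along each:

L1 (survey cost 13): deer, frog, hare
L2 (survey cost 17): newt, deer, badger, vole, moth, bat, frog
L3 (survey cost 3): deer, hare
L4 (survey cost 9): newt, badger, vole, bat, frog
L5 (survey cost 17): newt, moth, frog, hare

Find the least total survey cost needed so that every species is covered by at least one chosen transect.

L2, L3 cover every species at survey cost 17 + 3 = 20.
Any cover uses at least 2 transects; among all covering selections none totals below 20.

20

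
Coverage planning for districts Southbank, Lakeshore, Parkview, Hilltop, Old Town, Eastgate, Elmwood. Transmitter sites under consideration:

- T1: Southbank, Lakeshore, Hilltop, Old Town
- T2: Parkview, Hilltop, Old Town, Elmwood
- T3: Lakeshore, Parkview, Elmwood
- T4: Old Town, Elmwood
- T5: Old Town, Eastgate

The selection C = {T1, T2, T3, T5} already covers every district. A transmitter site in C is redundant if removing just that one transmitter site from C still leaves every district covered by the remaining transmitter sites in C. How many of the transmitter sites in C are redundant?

2

Drop T1: Southbank uncovered — not redundant.
Drop T2: the rest still cover every district — redundant.
Drop T3: the rest still cover every district — redundant.
Drop T5: Eastgate uncovered — not redundant.
2 redundant: T2, T3.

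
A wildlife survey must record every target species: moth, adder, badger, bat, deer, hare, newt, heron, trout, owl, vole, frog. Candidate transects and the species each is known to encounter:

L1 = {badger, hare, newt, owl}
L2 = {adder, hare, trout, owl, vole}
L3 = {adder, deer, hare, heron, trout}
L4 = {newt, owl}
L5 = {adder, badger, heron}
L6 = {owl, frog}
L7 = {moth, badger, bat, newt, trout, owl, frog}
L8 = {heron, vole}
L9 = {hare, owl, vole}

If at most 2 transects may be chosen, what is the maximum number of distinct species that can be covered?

11

Choosing L3, L7 covers {moth, adder, badger, bat, deer, hare, newt, heron, trout, owl, frog} — 11 species.
No choice of 2 transects does better; here vole is left uncovered.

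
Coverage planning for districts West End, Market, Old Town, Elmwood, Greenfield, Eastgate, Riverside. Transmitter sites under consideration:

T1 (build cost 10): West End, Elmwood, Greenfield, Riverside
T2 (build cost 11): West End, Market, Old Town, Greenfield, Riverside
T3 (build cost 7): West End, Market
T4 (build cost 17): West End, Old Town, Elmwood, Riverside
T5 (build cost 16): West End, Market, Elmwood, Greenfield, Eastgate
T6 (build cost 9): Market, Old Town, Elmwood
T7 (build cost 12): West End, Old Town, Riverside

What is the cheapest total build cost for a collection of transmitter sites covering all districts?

27

T2, T5 cover every district at build cost 11 + 16 = 27.
Any cover uses at least 2 transmitter sites; among all covering selections none totals below 27.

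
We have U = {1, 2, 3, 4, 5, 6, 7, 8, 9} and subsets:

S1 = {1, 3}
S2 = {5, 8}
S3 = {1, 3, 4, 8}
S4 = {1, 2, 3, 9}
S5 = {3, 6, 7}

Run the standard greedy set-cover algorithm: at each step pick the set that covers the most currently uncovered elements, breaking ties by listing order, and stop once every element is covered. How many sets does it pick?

4

Pick 1: S3 covers 4 new elements (1, 3, 4, 8).
Pick 2: S4 covers 2 new elements (2, 9).
Pick 3: S5 covers 2 new elements (6, 7).
Pick 4: S2 covers 1 new elements (5).
Greedy uses 4 sets.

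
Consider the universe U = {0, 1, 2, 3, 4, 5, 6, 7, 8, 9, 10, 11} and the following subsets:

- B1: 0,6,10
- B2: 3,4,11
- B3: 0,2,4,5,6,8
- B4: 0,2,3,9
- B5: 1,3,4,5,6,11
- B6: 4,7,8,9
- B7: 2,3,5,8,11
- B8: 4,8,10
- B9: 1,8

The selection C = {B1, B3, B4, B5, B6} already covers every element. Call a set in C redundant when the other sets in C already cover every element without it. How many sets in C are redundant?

Drop B1: 10 uncovered — not redundant.
Drop B3: the rest still cover every element — redundant.
Drop B4: the rest still cover every element — redundant.
Drop B5: 1, 11 uncovered — not redundant.
Drop B6: 7 uncovered — not redundant.
2 redundant: B3, B4.

2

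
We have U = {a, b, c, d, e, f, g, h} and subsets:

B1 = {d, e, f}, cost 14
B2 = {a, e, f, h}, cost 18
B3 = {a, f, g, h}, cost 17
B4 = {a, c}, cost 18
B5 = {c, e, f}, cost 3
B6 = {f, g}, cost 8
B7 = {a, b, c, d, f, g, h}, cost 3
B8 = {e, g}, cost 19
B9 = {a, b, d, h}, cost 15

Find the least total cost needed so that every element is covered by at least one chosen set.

6

B5, B7 cover every element at cost 3 + 3 = 6.
Any cover uses at least 2 sets; among all covering selections none totals below 6.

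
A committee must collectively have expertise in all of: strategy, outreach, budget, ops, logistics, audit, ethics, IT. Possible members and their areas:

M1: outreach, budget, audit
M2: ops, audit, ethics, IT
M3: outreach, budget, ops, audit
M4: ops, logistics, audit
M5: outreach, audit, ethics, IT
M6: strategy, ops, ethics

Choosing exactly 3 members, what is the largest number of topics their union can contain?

Choosing M1, M2, M4 covers {outreach, budget, ops, logistics, audit, ethics, IT} — 7 topics.
No choice of 3 members does better; here strategy is left uncovered.

7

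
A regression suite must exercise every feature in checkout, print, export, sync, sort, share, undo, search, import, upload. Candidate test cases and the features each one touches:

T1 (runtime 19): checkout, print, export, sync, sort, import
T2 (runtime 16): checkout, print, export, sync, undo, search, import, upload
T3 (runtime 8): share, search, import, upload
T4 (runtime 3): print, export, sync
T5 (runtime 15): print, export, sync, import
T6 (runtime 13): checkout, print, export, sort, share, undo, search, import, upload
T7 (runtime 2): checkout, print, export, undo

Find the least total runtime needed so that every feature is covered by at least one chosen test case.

16

T4, T6 cover every feature at runtime 3 + 13 = 16.
Any cover uses at least 2 test cases; among all covering selections none totals below 16.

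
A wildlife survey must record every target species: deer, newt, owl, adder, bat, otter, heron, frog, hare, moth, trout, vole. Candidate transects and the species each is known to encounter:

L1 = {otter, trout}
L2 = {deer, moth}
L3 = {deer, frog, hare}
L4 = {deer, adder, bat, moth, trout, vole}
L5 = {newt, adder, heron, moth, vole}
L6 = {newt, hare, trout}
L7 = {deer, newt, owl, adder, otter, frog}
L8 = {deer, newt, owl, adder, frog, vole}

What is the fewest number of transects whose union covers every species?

4

L3, L4, L5, L7 together cover {deer, newt, owl, adder, bat, otter, heron, frog, hare, moth, trout, vole} — every species.
No 3 of the 8 transects cover everything (all 56 triples fall short), so 4 is minimum.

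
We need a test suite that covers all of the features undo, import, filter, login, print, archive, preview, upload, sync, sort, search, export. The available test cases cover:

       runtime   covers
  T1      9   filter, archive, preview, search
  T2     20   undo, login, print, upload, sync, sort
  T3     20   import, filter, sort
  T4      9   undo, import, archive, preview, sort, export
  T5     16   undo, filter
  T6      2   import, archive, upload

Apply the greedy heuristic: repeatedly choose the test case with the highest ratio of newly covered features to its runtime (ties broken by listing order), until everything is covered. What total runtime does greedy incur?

40

Pick 1: T6 adds 3 new (import, archive, upload) at runtime 2 (ratio 3/2).
Pick 2: T4 adds 4 new (undo, preview, sort, export) at runtime 9 (ratio 4/9).
Pick 3: T1 adds 2 new (filter, search) at runtime 9 (ratio 2/9).
Pick 4: T2 adds 3 new (login, print, sync) at runtime 20 (ratio 3/20).
Greedy total runtime: 2 + 9 + 9 + 20 = 40. (The true optimum is 38, so greedy overshoots here.)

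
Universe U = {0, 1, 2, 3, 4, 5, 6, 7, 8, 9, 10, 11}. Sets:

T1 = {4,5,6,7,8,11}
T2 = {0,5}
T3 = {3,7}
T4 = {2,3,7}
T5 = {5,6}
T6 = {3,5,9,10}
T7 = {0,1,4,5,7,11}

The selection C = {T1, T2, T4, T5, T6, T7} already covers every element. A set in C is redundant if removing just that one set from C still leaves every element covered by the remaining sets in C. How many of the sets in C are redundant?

2

Drop T1: 8 uncovered — not redundant.
Drop T2: the rest still cover every element — redundant.
Drop T4: 2 uncovered — not redundant.
Drop T5: the rest still cover every element — redundant.
Drop T6: 9, 10 uncovered — not redundant.
Drop T7: 1 uncovered — not redundant.
2 redundant: T2, T5.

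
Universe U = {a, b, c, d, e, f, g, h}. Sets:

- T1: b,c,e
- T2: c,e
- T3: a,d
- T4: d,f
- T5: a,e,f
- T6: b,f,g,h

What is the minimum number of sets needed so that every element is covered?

T1, T3, T6 together cover {a, b, c, d, e, f, g, h} — every element.
No 2 of the 6 sets cover everything (all 15 pairs fall short), so 3 is minimum.

3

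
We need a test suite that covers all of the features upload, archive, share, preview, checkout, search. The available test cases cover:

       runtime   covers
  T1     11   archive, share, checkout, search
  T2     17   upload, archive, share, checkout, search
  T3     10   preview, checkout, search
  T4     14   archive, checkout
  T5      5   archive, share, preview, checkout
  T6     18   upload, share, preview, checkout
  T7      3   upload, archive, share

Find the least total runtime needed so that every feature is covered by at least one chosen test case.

13

T3, T7 cover every feature at runtime 10 + 3 = 13.
Any cover uses at least 2 test cases; among all covering selections none totals below 13.
Greedy by coverage-per-runtime would pick T7, T5, T3 for 18 — worse than the optimum 13.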